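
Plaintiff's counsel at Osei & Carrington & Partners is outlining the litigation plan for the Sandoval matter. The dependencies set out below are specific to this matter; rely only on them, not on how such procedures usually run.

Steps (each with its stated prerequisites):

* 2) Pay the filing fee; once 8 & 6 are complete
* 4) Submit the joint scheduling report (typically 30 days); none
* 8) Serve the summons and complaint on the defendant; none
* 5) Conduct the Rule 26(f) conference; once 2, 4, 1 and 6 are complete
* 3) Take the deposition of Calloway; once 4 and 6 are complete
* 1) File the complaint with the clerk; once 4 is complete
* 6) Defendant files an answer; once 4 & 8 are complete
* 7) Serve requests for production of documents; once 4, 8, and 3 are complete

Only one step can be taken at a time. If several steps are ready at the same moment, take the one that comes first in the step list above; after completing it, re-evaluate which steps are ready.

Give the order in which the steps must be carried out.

4, 8, 1, 6, 2, 5, 3, 7

Nothing is required for 4 and 8. 4 is listed earlier → 4 first.
1 now also ready, so the ready set is {8, 1}; 8 is listed earlier → 8.
1 and 6 are both available; 1 is listed earlier → 1.
6 is the only step now ready → 6.
Now 2 and 3 have their prerequisites met. 2 is listed earlier, so 2 next.
5 now also ready, so the ready set is {5, 3}; 5 is listed earlier → 5.
3 needed 4 and 6, now all done → 3.
7 needed 4, 8 and 3, now all done → 7.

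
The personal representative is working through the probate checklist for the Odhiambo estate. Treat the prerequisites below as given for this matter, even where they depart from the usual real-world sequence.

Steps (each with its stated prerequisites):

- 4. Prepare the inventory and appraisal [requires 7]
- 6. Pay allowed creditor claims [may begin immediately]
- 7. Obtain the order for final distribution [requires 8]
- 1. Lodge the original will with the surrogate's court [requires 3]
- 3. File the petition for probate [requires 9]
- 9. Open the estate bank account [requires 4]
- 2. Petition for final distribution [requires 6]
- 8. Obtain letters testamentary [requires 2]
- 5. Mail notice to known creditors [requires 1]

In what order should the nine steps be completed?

6 → 2 → 8 → 7 → 4 → 9 → 3 → 1 → 5

6 has no prerequisites → 6 first.
2 needed 6, now all done → 2.
Next only 8 has its prerequisites met → 8.
7 needed 8, now all done → 7.
Next only 4 has its prerequisites met → 4.
9 is the only step now ready → 9.
3 needed 9, now all done → 3.
1 is the only step now ready → 1.
5 needed 1, now all done → 5.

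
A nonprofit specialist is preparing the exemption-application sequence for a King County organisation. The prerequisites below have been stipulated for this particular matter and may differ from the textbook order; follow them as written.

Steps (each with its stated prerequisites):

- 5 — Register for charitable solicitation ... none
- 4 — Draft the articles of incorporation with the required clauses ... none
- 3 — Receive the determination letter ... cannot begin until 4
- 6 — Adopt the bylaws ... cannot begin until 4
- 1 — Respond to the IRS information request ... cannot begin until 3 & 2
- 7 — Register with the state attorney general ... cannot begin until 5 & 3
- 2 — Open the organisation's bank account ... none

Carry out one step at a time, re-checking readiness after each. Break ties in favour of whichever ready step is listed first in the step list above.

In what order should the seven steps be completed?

5 4 3 6 7 2 1

Nothing is required for 5, 4 and 2. 5 is listed earlier → 5 first.
Now 4 and 2 have their prerequisites met. 4 is listed earlier, so 4 next.
3, 6 and 2 are all available; 3 is listed earlier → 3.
7 now also ready, so the ready set is {6, 7, 2}; 6 is listed earlier → 6.
7 and 2 are both available; 7 is listed earlier → 7.
Next only 2 has its prerequisites met → 2.
1 is the only step now ready → 1.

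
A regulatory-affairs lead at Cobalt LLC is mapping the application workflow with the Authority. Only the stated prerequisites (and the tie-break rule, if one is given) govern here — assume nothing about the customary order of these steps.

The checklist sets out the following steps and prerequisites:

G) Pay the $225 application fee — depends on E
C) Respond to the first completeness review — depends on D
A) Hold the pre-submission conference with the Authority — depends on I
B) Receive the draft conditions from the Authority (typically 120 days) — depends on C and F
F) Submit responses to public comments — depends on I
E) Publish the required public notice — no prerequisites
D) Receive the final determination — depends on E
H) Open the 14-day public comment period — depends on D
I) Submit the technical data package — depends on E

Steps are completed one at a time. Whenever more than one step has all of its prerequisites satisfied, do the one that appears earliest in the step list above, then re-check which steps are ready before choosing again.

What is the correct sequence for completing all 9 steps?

Only E has no prerequisites, so it is first.
Now G, D and I have their prerequisites met. G is listed earlier, so G next.
Now D and I have their prerequisites met. D is listed earlier, so D next.
C, H and I are all available; C is listed earlier → C.
Now H and I have their prerequisites met. H is listed earlier, so H next.
That leaves I as the only ready step → I.
A and F are both available; A is listed earlier → A.
F needed I, now all done → F.
That leaves B as the only ready step → B.

E, G, D, C, H, I, A, F, B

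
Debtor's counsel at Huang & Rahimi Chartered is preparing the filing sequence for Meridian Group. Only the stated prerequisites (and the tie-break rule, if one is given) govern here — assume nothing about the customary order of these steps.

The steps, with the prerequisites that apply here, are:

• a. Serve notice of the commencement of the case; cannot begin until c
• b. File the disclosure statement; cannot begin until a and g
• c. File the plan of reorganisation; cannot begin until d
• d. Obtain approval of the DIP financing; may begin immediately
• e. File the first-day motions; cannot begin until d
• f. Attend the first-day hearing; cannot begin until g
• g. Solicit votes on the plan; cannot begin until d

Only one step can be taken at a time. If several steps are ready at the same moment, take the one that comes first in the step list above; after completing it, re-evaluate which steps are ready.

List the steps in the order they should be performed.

d has no prerequisites → d first.
Ready: c, e and g. c is listed earlier → c.
a now also ready, so the ready set is {a, e, g}; a is listed earlier → a.
Now e and g have their prerequisites met. e is listed earlier, so e next.
That leaves g as the only ready step → g.
b and f are both available; b is listed earlier → b.
f needed g, now all done → f.

d, c, a, e, g, b, f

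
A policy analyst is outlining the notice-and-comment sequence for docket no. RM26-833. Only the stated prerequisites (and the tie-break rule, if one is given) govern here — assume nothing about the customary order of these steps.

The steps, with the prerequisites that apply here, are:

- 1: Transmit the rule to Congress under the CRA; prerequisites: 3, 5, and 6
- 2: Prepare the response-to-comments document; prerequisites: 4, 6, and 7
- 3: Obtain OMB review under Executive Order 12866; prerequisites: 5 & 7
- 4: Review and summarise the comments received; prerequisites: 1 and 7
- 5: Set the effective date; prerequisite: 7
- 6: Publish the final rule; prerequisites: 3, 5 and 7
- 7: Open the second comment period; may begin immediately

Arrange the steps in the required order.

7 has no prerequisites → 7 first.
5 needed 7, now all done → 5.
3 needed 5 and 7, now all done → 3.
That leaves 6 as the only ready step → 6.
1 is the only step now ready → 1.
4 needed 1 and 7, now all done → 4.
Next only 2 has its prerequisites met → 2.

7, 5, 3, 6, 1, 4, 2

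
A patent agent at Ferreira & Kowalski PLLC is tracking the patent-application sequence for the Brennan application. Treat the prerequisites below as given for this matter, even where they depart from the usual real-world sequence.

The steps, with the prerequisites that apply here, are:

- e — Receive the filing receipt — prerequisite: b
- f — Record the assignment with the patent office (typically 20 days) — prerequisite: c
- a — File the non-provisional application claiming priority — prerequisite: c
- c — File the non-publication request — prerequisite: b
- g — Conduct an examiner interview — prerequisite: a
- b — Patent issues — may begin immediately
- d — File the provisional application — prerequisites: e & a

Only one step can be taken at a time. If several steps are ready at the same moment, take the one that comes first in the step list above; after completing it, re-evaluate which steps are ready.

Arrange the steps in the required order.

b e c f a g d

b is the only step with nothing outstanding, so it goes first.
Now e and c have their prerequisites met. e is listed earlier, so e next.
c needed b, now all done → c.
Now f and a have their prerequisites met. f is listed earlier, so f next.
Next only a has its prerequisites met → a.
Ready: g and d. g is listed earlier → g.
d is the only step now ready → d.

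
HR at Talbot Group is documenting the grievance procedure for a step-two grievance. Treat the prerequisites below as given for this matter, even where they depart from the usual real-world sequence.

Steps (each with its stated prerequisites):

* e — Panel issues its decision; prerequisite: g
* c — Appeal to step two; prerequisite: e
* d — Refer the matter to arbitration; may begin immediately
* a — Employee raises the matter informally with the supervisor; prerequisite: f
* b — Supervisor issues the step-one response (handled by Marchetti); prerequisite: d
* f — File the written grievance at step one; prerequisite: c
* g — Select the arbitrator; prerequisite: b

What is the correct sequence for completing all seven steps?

d, b, g, e, c, f, a

d has no prerequisites → d first.
b is the only step now ready → b.
g is the only step now ready → g.
e needed g, now all done → e.
That leaves c as the only ready step → c.
f needed c, now all done → f.
Next only a has its prerequisites met → a.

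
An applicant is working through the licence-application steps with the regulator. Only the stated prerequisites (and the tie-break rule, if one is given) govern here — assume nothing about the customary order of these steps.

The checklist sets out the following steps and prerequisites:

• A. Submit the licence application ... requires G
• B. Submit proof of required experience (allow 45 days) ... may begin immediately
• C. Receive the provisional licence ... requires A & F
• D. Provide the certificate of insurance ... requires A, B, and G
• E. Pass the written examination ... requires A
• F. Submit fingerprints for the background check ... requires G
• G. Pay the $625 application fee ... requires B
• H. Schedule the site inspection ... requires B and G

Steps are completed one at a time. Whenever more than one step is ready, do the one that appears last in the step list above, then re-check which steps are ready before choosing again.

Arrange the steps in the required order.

B G H F A E D C

B is the only step with nothing outstanding, so it goes first.
G is the only step now ready → G.
Now H, F and A have their prerequisites met. H is listed later, so H next.
Now F and A have their prerequisites met. F is listed later, so F next.
A needed G, now all done → A.
Ready: E, D and C. E is listed later → E.
Now D and C have their prerequisites met. D is listed later, so D next.
That leaves C as the only ready step → C.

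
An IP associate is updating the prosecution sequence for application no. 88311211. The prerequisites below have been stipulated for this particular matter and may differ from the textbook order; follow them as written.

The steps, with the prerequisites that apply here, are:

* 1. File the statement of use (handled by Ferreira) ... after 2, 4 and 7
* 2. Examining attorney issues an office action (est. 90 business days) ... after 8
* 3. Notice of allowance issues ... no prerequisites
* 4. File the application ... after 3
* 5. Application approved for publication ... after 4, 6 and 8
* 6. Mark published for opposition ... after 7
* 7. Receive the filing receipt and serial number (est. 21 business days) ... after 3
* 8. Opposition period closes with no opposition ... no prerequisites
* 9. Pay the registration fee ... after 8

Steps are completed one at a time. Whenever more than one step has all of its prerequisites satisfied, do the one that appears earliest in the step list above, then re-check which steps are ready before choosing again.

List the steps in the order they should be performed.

3, 4, 7, 6, 8, 2, 1, 5, 9

3 and 8 have no prerequisites; 3 is listed earlier, so 3 is first.
4 and 7 now also ready, so the ready set is {4, 7, 8}; 4 is listed earlier → 4.
7 and 8 are both available; 7 is listed earlier → 7.
6 and 8 are both available; 6 is listed earlier → 6.
That leaves 8 as the only ready step → 8.
Now 2, 5 and 9 have their prerequisites met. 2 is listed earlier, so 2 next.
1 now also ready, so the ready set is {1, 5, 9}; 1 is listed earlier → 1.
Ready: 5 and 9. 5 is listed earlier → 5.
9 is the only step now ready → 9.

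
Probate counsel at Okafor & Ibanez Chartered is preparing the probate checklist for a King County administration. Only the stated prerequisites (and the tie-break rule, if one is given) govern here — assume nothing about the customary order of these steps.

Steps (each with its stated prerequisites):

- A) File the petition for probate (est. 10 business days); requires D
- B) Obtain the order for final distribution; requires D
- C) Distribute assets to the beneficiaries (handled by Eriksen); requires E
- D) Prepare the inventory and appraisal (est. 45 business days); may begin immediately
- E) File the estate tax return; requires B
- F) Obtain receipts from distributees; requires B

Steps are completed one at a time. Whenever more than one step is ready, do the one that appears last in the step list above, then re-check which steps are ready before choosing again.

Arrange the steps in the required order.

D B F E C A

D is the only step with nothing outstanding, so it goes first.
Now B and A have their prerequisites met. B is listed later, so B next.
F and E now also ready, so the ready set is {F, E, A}; F is listed later → F.
Ready: E and A. E is listed later → E.
Ready: C and A. C is listed later → C.
Next only A has its prerequisites met → A.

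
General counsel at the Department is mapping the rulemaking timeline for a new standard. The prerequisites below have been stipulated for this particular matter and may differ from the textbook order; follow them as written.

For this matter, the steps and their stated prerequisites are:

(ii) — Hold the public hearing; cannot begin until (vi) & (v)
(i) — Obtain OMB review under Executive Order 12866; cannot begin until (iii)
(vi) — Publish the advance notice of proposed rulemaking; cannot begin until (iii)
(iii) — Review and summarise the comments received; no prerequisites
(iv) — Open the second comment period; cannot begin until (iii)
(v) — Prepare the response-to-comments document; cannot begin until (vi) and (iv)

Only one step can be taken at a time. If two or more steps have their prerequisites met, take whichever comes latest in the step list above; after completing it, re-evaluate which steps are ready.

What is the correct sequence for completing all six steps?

(iii) is the only step with nothing outstanding, so it goes first.
Ready: (iv), (vi) and (i). (iv) is listed later → (iv).
(vi) and (i) are both available; (vi) is listed later → (vi).
Now (v) and (i) have their prerequisites met. (v) is listed later, so (v) next.
(ii) now also ready, so the ready set is {(i), (ii)}; (i) is listed later → (i).
Next only (ii) has its prerequisites met → (ii).

(iii), (iv), (vi), (v), (i), (ii)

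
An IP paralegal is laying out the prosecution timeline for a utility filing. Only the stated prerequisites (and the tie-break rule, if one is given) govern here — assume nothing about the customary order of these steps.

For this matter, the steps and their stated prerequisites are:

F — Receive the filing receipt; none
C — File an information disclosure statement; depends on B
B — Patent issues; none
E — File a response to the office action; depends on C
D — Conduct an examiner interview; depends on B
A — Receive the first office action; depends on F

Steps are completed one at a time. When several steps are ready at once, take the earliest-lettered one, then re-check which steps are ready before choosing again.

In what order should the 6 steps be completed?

B and F have no prerequisites; B has the earlier label, so B is first.
C and D now also ready, so the ready set is {C, D, F}; C has the earlier label → C.
Now D, E and F have their prerequisites met. D has the earlier label, so D next.
E and F are both available; E has the earlier label → E.
F is the only step now ready → F.
Next only A has its prerequisites met → A.

B → C → D → E → F → A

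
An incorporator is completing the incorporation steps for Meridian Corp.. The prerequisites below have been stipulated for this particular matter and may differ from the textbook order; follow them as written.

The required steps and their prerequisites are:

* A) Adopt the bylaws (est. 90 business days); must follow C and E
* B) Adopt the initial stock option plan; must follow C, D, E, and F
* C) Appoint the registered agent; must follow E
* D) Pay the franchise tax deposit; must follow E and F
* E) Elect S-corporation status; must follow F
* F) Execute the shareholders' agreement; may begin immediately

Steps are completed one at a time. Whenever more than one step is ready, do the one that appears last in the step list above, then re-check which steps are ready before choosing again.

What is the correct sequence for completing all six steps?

F, E, D, C, B, A

F has no prerequisites → F first.
E needed F, now all done → E.
Now D and C have their prerequisites met. D is listed later, so D next.
That leaves C as the only ready step → C.
B and A are both available; B is listed later → B.
That leaves A as the only ready step → A.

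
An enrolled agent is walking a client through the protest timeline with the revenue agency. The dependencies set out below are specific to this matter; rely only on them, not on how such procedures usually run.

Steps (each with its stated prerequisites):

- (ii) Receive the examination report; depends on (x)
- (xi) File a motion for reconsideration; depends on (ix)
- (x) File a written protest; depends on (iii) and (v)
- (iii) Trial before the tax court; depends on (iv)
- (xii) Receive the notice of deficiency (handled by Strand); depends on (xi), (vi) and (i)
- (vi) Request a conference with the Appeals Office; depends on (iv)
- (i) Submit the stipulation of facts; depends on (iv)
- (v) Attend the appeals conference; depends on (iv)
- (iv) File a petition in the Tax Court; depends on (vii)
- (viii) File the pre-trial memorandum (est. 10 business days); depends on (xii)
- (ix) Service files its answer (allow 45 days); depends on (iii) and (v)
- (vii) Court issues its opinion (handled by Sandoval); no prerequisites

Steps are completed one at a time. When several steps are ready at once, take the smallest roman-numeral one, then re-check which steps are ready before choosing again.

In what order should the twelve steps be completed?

(vii) has no prerequisites → (vii) first.
(iv) is the only step now ready → (iv).
(i), (iii), (v) and (vi) are all available; (i) has the earlier label → (i).
Ready: (iii), (v) and (vi). (iii) has the earlier label → (iii).
Ready: (v) and (vi). (v) has the earlier label → (v).
Now (vi), (ix) and (x) have their prerequisites met. (vi) has the earlier label, so (vi) next.
Now (ix) and (x) have their prerequisites met. (ix) has the earlier label, so (ix) next.
(x) and (xi) are both available; (x) has the earlier label → (x).
(ii) now also ready, so the ready set is {(ii), (xi)}; (ii) has the earlier label → (ii).
(xi) needed (ix), now all done → (xi).
(xii) needed (i), (vi) and (xi), now all done → (xii).
(viii) is the only step now ready → (viii).

(vii) (iv) (i) (iii) (v) (vi) (ix) (x) (ii) (xi) (xii) (viii)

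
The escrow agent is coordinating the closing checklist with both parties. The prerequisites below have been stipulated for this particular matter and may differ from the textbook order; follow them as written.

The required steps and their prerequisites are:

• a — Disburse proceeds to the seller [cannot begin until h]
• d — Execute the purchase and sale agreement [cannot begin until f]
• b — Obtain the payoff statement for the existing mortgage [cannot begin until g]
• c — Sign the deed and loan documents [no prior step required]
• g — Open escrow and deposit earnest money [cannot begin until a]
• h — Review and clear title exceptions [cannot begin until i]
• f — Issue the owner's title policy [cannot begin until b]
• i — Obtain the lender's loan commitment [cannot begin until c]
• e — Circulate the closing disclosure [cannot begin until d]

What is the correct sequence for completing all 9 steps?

c, i, h, a, g, b, f, d, e

c is the only step with nothing outstanding, so it goes first.
i needed c, now all done → i.
h needed i, now all done → h.
Next only a has its prerequisites met → a.
g is the only step now ready → g.
b is the only step now ready → b.
Next only f has its prerequisites met → f.
d needed f, now all done → d.
Next only e has its prerequisites met → e.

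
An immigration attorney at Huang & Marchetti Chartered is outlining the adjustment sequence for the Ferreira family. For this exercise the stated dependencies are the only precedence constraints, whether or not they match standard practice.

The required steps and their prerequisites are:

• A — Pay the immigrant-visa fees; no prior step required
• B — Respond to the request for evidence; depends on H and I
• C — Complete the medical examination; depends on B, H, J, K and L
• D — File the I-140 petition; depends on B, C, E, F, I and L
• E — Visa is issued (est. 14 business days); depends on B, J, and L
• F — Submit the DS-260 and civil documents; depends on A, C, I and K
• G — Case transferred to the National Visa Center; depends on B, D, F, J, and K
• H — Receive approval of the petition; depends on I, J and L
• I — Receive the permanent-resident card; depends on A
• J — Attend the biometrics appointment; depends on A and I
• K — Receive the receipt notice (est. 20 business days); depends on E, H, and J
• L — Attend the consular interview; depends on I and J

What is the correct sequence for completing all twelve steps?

A has no prerequisites → A first.
I needed A, now all done → I.
Next only J has its prerequisites met → J.
L needed I and J, now all done → L.
Next only H has its prerequisites met → H.
B needed H and I, now all done → B.
E needed B, J and L, now all done → E.
That leaves K as the only ready step → K.
C needed B, H, J, K and L, now all done → C.
F needed A, C, I and K, now all done → F.
D needed B, C, E, F, I and L, now all done → D.
G needed B, D, F, J and K, now all done → G.

A I J L H B E K C F D G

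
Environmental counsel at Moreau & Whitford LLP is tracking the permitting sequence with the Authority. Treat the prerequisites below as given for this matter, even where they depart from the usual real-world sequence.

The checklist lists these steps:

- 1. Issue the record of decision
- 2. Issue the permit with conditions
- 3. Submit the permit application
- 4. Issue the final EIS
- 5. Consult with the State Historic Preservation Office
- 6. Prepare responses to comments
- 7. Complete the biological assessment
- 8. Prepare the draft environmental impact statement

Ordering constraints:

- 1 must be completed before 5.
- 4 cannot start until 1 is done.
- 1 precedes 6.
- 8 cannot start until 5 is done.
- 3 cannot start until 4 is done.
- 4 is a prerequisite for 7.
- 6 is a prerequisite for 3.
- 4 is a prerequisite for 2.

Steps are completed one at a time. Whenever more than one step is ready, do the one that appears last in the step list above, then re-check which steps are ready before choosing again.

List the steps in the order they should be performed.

1 is the only step with nothing outstanding, so it goes first.
6, 5 and 4 are all available; 6 is listed later → 6.
Ready: 5 and 4. 5 is listed later → 5.
Ready: 8 and 4. 8 is listed later → 8.
That leaves 4 as the only ready step → 4.
7, 3 and 2 are all available; 7 is listed later → 7.
3 and 2 are both available; 3 is listed later → 3.
2 needed 4, now all done → 2.

1, 6, 5, 8, 4, 7, 3, 2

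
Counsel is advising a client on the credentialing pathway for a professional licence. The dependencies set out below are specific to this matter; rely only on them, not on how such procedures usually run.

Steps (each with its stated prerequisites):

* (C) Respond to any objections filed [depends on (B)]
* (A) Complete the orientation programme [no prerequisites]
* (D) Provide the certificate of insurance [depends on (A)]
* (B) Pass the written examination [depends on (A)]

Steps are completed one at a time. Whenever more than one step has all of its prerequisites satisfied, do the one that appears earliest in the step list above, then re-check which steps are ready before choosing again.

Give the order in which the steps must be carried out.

Only (A) has no prerequisites, so it is first.
Ready: (D) and (B). (D) is listed earlier → (D).
(B) needed (A), now all done → (B).
(C) needed (B), now all done → (C).

(A), (D), (B), (C)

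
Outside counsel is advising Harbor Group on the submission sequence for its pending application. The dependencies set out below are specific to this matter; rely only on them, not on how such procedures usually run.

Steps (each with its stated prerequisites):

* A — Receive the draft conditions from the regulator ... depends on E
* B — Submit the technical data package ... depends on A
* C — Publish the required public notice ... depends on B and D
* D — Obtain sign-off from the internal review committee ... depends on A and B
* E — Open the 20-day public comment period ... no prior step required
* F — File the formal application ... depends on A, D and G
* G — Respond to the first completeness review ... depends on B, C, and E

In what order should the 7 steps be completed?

E → A → B → D → C → G → F

E is the only step with nothing outstanding, so it goes first.
That leaves A as the only ready step → A.
B is the only step now ready → B.
D needed A and B, now all done → D.
Next only C has its prerequisites met → C.
G needed B, C and E, now all done → G.
F is the only step now ready → F.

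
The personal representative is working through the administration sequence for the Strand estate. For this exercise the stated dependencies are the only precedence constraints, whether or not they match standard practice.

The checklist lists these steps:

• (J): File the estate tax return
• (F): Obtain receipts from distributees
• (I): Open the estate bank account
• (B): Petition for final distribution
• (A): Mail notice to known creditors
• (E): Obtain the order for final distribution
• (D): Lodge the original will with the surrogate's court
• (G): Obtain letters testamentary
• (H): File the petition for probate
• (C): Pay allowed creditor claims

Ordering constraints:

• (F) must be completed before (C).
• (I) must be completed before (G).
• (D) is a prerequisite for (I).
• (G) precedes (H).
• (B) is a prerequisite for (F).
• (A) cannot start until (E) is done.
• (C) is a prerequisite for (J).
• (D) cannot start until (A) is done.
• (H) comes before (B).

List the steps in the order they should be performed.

(E) has no prerequisites → (E) first.
(A) is the only step now ready → (A).
(D) is the only step now ready → (D).
(I) needed (D), now all done → (I).
(G) needed (I), now all done → (G).
Next only (H) has its prerequisites met → (H).
(B) needed (H), now all done → (B).
(F) is the only step now ready → (F).
(C) is the only step now ready → (C).
Next only (J) has its prerequisites met → (J).

(E), (A), (D), (I), (G), (H), (B), (F), (C), (J)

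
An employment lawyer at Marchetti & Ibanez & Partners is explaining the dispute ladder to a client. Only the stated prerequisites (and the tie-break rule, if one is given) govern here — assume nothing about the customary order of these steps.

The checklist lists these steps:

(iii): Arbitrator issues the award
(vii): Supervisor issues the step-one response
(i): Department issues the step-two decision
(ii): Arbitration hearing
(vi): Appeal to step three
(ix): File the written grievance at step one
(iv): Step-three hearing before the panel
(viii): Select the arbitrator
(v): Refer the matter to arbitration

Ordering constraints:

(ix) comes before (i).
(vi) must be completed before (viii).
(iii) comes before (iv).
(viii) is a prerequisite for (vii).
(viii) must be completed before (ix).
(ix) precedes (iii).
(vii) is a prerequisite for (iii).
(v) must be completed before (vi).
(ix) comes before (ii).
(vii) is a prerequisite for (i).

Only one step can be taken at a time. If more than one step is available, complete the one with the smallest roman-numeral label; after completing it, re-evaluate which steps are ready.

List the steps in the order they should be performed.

(v), (vi), (viii), (vii), (ix), (i), (ii), (iii), (iv)

(v) has no prerequisites → (v) first.
Next only (vi) has its prerequisites met → (vi).
(viii) is the only step now ready → (viii).
Now (vii) and (ix) have their prerequisites met. (vii) has the earlier label, so (vii) next.
Next only (ix) has its prerequisites met → (ix).
Ready: (i), (ii) and (iii). (i) has the earlier label → (i).
(ii) and (iii) are both available; (ii) has the earlier label → (ii).
(iii) needed (vii) and (ix), now all done → (iii).
(iv) needed (iii), now all done → (iv).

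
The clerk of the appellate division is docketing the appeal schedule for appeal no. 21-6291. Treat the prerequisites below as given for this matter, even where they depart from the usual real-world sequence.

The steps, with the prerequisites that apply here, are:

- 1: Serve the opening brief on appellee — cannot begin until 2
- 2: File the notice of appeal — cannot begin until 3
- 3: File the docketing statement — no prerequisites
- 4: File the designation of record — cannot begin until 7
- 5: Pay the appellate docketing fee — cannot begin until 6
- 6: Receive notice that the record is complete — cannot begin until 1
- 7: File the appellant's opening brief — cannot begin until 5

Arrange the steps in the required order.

3, 2, 1, 6, 5, 7, 4

3 has no prerequisites → 3 first.
Next only 2 has its prerequisites met → 2.
1 needed 2, now all done → 1.
6 needed 1, now all done → 6.
That leaves 5 as the only ready step → 5.
7 needed 5, now all done → 7.
4 needed 7, now all done → 4.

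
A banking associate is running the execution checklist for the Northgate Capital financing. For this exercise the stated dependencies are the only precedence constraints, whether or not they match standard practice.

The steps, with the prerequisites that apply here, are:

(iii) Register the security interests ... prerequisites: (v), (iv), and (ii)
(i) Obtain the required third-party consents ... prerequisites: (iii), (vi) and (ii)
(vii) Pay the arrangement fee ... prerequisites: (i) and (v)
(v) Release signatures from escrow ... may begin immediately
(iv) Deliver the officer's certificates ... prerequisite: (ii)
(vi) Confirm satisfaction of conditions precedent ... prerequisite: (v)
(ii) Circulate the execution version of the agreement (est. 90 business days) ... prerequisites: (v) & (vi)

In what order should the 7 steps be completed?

(v), (vi), (ii), (iv), (iii), (i), (vii)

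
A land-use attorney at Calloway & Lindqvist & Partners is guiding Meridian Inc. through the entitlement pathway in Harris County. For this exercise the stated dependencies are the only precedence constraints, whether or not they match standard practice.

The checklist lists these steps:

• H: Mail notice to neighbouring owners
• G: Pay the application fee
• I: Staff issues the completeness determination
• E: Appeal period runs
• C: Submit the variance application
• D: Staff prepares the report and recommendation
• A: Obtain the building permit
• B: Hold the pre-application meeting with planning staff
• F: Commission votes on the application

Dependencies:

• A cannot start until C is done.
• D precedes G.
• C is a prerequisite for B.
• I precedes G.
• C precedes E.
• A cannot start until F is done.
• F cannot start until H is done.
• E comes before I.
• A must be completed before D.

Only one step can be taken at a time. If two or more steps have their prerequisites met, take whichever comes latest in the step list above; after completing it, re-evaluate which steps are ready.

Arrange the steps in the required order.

C, B, E, I, H, F, A, D, G

Nothing is required for C and H. C is listed later → C first.
B, E and H are all available; B is listed later → B.
Ready: E and H. E is listed later → E.
I and H are both available; I is listed later → I.
H is the only step now ready → H.
F needed H, now all done → F.
Next only A has its prerequisites met → A.
D needed A, now all done → D.
That leaves G as the only ready step → G.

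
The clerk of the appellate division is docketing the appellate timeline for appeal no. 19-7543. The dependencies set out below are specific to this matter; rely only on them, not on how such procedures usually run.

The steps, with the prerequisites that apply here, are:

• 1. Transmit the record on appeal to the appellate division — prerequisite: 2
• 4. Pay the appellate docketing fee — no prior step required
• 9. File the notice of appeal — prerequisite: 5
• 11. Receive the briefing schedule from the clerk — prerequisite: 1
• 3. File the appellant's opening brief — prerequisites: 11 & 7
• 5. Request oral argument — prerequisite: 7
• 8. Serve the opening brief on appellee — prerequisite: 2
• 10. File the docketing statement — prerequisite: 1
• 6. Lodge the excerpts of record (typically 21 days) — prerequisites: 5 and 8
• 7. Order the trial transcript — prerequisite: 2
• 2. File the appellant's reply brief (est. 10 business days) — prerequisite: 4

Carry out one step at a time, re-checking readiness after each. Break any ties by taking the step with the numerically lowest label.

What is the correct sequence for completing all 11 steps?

4 2 1 7 5 8 6 9 10 11 3

4 is the only step with nothing outstanding, so it goes first.
2 needed 4, now all done → 2.
Ready: 1, 7 and 8. 1 has the earlier label → 1.
Now 7, 8, 10 and 11 have their prerequisites met. 7 has the earlier label, so 7 next.
5 now also ready, so the ready set is {5, 8, 10, 11}; 5 has the earlier label → 5.
Ready: 8, 9, 10 and 11. 8 has the earlier label → 8.
6 now also ready, so the ready set is {6, 9, 10, 11}; 6 has the earlier label → 6.
Ready: 9, 10 and 11. 9 has the earlier label → 9.
Ready: 10 and 11. 10 has the earlier label → 10.
11 is the only step now ready → 11.
3 is the only step now ready → 3.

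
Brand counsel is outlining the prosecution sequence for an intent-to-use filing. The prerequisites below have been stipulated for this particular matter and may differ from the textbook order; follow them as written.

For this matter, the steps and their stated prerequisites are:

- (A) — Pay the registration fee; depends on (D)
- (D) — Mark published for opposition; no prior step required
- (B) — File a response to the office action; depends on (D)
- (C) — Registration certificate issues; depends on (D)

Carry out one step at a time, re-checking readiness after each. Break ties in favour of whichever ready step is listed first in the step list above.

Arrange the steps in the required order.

(D) (A) (B) (C)

Only (D) has no prerequisites, so it is first.
(A), (B) and (C) are all available; (A) is listed earlier → (A).
(B) and (C) are both available; (B) is listed earlier → (B).
(C) is the only step now ready → (C).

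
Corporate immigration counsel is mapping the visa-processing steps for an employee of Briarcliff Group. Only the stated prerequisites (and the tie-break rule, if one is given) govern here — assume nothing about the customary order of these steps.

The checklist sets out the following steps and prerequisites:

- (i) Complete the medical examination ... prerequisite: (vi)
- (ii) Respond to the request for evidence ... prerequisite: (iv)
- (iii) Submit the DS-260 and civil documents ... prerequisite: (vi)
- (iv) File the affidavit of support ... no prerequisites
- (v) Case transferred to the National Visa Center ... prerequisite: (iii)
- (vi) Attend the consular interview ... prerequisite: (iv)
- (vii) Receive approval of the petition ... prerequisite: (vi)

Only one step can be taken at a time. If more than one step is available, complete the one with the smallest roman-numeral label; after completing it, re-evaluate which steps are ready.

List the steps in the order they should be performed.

(iv) → (ii) → (vi) → (i) → (iii) → (v) → (vii)

(iv) is the only step with nothing outstanding, so it goes first.
Now (ii) and (vi) have their prerequisites met. (ii) has the earlier label, so (ii) next.
Next only (vi) has its prerequisites met → (vi).
Now (i), (iii) and (vii) have their prerequisites met. (i) has the earlier label, so (i) next.
Ready: (iii) and (vii). (iii) has the earlier label → (iii).
(v) now also ready, so the ready set is {(v), (vii)}; (v) has the earlier label → (v).
That leaves (vii) as the only ready step → (vii).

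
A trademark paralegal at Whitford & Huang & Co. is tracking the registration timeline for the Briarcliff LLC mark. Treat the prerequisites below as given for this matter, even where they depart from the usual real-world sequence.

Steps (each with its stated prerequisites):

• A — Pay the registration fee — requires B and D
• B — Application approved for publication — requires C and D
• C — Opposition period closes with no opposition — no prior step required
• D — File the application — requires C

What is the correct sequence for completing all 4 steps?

C has no prerequisites → C first.
D needed C, now all done → D.
B needed C and D, now all done → B.
That leaves A as the only ready step → A.

C, D, B, A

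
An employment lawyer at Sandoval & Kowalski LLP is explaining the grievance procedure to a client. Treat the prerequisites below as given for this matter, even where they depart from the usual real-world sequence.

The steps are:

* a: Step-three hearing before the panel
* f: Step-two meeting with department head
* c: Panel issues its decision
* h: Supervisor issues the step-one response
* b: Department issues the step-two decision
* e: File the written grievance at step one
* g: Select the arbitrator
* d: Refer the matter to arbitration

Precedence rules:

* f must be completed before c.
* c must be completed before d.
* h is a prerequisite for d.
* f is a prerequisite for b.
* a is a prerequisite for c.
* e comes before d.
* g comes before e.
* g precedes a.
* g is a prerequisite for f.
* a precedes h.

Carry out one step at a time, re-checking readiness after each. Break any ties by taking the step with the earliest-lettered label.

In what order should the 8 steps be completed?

Only g has no prerequisites, so it is first.
Ready: a, e and f. a has the earlier label → a.
Ready: e, f and h. e has the earlier label → e.
Ready: f and h. f has the earlier label → f.
Now b, c and h have their prerequisites met. b has the earlier label, so b next.
c and h are both available; c has the earlier label → c.
Next only h has its prerequisites met → h.
d needed c, e and h, now all done → d.

g, a, e, f, b, c, h, d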